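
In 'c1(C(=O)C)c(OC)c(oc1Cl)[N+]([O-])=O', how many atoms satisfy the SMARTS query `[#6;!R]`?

3

The query [#6;!R] means: carbon not in any ring.
Check the 14 heavy atoms by environment: 1× o (aromatic, in 5-ring) → no; 4× c (aromatic, in 5-ring) → no; 3× O (acyclic) → no; 3× C (acyclic) → match; 1× Cl (acyclic) → no; 1× N (charge +1, acyclic) → no; 1× O (charge -1, acyclic) → no.
That gives 3 matching atoms.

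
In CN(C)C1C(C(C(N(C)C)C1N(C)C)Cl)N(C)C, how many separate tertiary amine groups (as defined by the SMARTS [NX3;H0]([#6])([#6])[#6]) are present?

4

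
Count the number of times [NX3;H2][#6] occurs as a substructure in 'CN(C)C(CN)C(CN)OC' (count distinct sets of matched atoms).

2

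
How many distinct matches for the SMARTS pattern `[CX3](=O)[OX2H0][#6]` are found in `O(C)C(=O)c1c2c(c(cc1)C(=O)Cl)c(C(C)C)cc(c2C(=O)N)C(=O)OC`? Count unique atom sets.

2

[CX3](=O)[OX2H0][#6] is the SMARTS for an ester: a carbonyl carbon bonded to an oxygen that is itself bonded to carbon (no H on that O).
The molecule carries 2 separate instances of a methyl-ester group (-C(=O)OCH3) meeting every constraint; each maps to a distinct set of atoms, giving 2 matches.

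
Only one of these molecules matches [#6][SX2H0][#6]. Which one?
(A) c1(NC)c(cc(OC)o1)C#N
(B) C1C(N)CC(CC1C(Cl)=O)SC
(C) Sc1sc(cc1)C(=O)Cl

B

[#6][SX2H0][#6] describes an aliphatic sulfur bridging two carbons with no H on the sulfur (a thioether).
(A) has a methoxy ether (-OCH3) but the bridging atom is O, not S.
(B) contains a methylthio ether (-SCH3), which satisfies every atom and bond constraint.
(C) has a thiol (-SH) but the sulfur has H1, not H0 bridging two carbons.
So the answer is (B).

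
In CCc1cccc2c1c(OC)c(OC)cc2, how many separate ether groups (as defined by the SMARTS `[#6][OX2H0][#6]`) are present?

[#6][OX2H0][#6] is the SMARTS for an ether: an aliphatic oxygen bridging two carbons with no H on the oxygen.
The molecule carries 2 separate instances of a methoxy ether (-OCH3) meeting every constraint; each maps to a distinct set of atoms, giving 2 matches.

2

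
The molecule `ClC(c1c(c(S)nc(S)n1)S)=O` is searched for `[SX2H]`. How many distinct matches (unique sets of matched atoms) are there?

3

[SX2H] is the SMARTS for a thiol: an aliphatic sulfur with two connections, one being H.
The molecule carries 3 separate instances of a thiol (-SH) meeting every constraint; each maps to a distinct set of atoms, giving 3 matches.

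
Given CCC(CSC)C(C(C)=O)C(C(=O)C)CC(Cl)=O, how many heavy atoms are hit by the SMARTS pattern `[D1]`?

8

The query [D1] means: atom with exactly one heavy-atom neighbour (degree 1).
Check the 18 heavy atoms by environment: 3× C (D2) → no; 6× C (D3) → no; 3× O (D1) → match; 4× C (D1) → match; 1× S (D2) → no; 1× Cl (D1) → match.
Summing the matching environments: 3 + 4 + 1 = 8 matching atoms.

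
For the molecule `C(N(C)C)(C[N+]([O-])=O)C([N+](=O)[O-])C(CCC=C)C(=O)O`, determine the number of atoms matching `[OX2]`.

1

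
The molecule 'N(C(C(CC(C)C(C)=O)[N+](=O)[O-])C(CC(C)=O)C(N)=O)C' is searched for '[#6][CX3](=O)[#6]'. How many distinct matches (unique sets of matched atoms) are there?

2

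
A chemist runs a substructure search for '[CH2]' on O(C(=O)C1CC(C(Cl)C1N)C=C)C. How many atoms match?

2

Check the 13 heavy atoms by environment: 5× C (H1) → no; 2× C (H2) → match; 1× C (H0) → no; 2× O (H0) → no; 1× C (H3) → no; 1× Cl (H0) → no; 1× N (H2) → no.
That gives 2 matching atoms.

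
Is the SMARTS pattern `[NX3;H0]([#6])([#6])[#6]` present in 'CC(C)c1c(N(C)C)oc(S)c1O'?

Yes

The pattern [NX3;H0]([#6])([#6])[#6] describes a trivalent nitrogen with no H, bonded to three carbons — a tertiary amine.
The molecule carries a dimethylamino group (-N(CH3)2), whose atoms satisfy every constraint of the query, so the pattern matches.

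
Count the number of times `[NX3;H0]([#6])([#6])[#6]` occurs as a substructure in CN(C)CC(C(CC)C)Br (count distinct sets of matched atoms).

[NX3;H0]([#6])([#6])[#6] is the SMARTS for a tertiary amine: a trivalent nitrogen with no H, bonded to three carbons.
Exactly one fragment in the molecule meets all constraints, giving 1 match.

1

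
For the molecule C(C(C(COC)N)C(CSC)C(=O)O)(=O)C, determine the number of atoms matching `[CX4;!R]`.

Check the 16 heavy atoms by environment: 8× C (X4, acyclic) → match; 2× C (X3, acyclic) → no; 2× O (X1, acyclic) → no; 2× O (X2, acyclic) → no; 1× S (X2, acyclic) → no; 1× N (X3, acyclic) → no.
That gives 8 matching atoms.

8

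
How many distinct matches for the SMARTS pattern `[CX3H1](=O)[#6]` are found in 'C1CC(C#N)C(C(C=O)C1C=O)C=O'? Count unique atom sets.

3

[CX3H1](=O)[#6] is the SMARTS for an aldehyde: an sp2 carbon with one H, double-bonded to O and single-bonded to carbon.
The molecule carries 3 separate instances of an aldehyde (-CHO) meeting every constraint; each maps to a distinct set of atoms, giving 3 matches.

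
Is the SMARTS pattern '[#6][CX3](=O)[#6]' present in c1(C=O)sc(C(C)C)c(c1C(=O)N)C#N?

No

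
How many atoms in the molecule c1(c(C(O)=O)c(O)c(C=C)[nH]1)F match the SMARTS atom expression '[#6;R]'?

The query [#6;R] means: carbon that is part of a ring.
Check the 12 heavy atoms by environment: 1× n (aromatic, in 5-ring) → no; 4× c (aromatic, in 5-ring) → match; 3× C (acyclic) → no; 3× O (acyclic) → no; 1× F (acyclic) → no.
That gives 4 matching atoms.

4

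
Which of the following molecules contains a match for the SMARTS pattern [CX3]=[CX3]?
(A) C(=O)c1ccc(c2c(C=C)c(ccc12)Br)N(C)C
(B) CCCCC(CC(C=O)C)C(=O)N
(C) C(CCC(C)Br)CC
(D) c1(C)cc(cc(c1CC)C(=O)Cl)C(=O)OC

A

[CX3]=[CX3] describes a non-aromatic C=C double bond between two sp2 carbons (an alkene).
(A) contains a vinyl group (-CH=CH2), which satisfies every atom and bond constraint.
(B) has an ethyl group (-CH2CH3) but its C-C bond is a single bond between CX4 carbons, not CX3=CX3.
(C) has an ethyl group (-CH2CH3) but its C-C bond is a single bond between CX4 carbons, not CX3=CX3.
(D) has an ethyl group (-CH2CH3) but its C-C bond is a single bond between CX4 carbons, not CX3=CX3.
So the answer is (A).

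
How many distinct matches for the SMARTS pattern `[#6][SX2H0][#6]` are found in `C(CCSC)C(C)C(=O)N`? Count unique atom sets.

1

[#6][SX2H0][#6] is the SMARTS for a thioether: an aliphatic sulfur bridging two carbons with no H on the sulfur.
Exactly one fragment in the molecule meets all constraints, giving 1 match.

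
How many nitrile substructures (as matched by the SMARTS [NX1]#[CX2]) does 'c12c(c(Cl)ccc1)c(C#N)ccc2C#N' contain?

2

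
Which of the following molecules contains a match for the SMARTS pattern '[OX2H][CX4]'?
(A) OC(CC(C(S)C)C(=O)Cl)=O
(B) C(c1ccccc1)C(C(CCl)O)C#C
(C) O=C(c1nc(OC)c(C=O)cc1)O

[OX2H][CX4] describes a hydroxyl oxygen bound to an sp3 (X4) carbon (an aliphatic alcohol).
(A) has a carboxylic acid group (-C(=O)OH) but the -OH is on a CX3 carbonyl carbon, not a CX4 carbon.
(B) contains a hydroxyl group (-OH), which satisfies every atom and bond constraint.
(C) has a methoxy ether (-OCH3) but the oxygen has H0 (ether), not H1.
So the answer is (B).

B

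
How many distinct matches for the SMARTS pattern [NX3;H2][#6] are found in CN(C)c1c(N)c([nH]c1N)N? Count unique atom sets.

[NX3;H2][#6] is the SMARTS for a primary amine: a trivalent nitrogen with two H attached to carbon.
The molecule carries 3 separate instances of a primary amino group (-NH2) meeting every constraint; each maps to a distinct set of atoms, giving 3 matches.

3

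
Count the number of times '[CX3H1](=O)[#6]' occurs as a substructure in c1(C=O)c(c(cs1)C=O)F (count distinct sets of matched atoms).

2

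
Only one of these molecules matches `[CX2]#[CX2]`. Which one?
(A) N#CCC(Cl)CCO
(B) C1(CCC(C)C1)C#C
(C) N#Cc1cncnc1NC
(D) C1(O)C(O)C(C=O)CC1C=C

B

[CX2]#[CX2] describes a carbon-carbon triple bond (an alkyne).
(A) has a nitrile (-C#N) but the triple bond is C#N, not C#C.
(B) contains an ethynyl group (-C#CH), which satisfies every atom and bond constraint.
(C) has a nitrile (-C#N) but the triple bond is C#N, not C#C.
(D) has a vinyl group (-CH=CH2) but the C=C is a double bond; both carbons are CX3, not CX2.
So the answer is (B).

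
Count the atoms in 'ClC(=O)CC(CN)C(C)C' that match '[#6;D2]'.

2

The query [#6;D2] means: any carbon bonded to exactly two heavy atoms.
Check the 10 heavy atoms by environment: 2× C (D2) → match; 3× C (D3) → no; 1× N (D1) → no; 1× O (D1) → no; 1× Cl (D1) → no; 2× C (D1) → no.
That gives 2 matching atoms.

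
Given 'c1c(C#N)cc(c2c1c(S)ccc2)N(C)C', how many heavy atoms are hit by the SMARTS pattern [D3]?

The query [D3] means: atom with exactly three heavy-atom neighbours.
Check the 16 heavy atoms by environment: 5× c (aromatic, D3) → match; 5× c (aromatic, D2) → no; 1× C (D2) → no; 1× N (D1) → no; 1× N (D3) → match; 2× C (D1) → no; 1× S (D1) → no.
Summing the matching environments: 5 + 1 = 6 matching atoms.

6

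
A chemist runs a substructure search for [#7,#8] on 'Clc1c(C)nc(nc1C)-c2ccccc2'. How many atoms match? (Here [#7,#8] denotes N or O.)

2

The query [#7,#8] means: nitrogen or oxygen (comma = OR).
Check the 15 heavy atoms by environment: 2× n (aromatic) → match; 10× c (aromatic) → no; 1× Cl → no; 2× C → no.
That gives 2 matching atoms.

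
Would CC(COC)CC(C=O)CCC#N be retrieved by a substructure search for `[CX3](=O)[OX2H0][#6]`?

No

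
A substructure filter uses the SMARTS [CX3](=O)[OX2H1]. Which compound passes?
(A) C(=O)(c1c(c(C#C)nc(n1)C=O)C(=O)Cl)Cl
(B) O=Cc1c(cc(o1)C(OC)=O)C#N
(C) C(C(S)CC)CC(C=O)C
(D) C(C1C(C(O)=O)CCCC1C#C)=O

D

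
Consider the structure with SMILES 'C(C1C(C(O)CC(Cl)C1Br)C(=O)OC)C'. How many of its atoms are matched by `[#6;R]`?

6

The query [#6;R] means: carbon that is part of a ring.
Check the 15 heavy atoms by environment: 6× C (in 6-ring) → match; 1× Br (acyclic) → no; 1× Cl (acyclic) → no; 4× C (acyclic) → no; 3× O (acyclic) → no.
That gives 6 matching atoms.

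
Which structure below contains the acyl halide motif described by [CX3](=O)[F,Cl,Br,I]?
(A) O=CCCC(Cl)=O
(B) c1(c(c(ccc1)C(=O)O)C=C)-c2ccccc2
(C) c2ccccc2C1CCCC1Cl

[CX3](=O)[F,Cl,Br,I] describes a carbonyl carbon bonded to a halogen (an acyl halide).
(A) contains an acyl chloride (-C(=O)Cl), which satisfies every atom and bond constraint.
(B) has a carboxylic acid group (-C(=O)OH) but the carbonyl is bonded to -OH, not to a halogen.
(C) has a chloro substituent but the Cl is not on a carbonyl carbon.
So the answer is (A).

A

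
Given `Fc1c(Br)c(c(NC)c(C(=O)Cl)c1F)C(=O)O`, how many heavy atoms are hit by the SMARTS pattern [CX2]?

0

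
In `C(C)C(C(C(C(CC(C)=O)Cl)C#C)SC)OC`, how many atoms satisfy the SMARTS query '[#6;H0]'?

2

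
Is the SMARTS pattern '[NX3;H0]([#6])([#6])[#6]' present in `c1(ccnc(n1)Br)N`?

No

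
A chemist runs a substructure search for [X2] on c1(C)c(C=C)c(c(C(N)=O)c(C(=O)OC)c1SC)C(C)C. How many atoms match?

2

The query [X2] means: any atom with exactly two total connections (bonds + H).
Check the 21 heavy atoms by environment: 6× c (aromatic, X3) → no; 6× C (X4) → no; 1× S (X2) → match; 4× C (X3) → no; 2× O (X1) → no; 1× O (X2) → match; 1× N (X3) → no.
Summing the matching environments: 1 + 1 = 2 matching atoms.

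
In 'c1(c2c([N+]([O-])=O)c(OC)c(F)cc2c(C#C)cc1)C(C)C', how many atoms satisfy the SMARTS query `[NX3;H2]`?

The query [NX3;H2] means: aliphatic N with 3 total connections, two of them H — an -NH2 nitrogen (amine or amide).
Check the 21 heavy atoms by environment: 7× c (aromatic, H0, X3) → no; 3× c (aromatic, H1, X3) → no; 1× N (charge +1, H0, X3) → no; 1× O (charge -1, H0, X1) → no; 1× O (H0, X1) → no; 1× F (H0, X1) → no; 1× C (H0, X2) → no; 1× C (H1, X2) → no; 1× C (H1, X4) → no; 3× C (H3, X4) → no; 1× O (H0, X2) → no.
No environment satisfies the query, so 0 matching atoms.

0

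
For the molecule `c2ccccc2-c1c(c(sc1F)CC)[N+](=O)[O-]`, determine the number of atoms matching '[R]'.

Check the 17 heavy atoms by environment: 1× s (aromatic, in 5-ring) → match; 4× c (aromatic, in 5-ring) → match; 2× C (acyclic) → no; 1× N (charge +1, acyclic) → no; 1× O (charge -1, acyclic) → no; 1× O (acyclic) → no; 6× c (aromatic, in 6-ring) → match; 1× F (acyclic) → no.
Summing the matching environments: 1 + 4 + 6 = 11 matching atoms.

11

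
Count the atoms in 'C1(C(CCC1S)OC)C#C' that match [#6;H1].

4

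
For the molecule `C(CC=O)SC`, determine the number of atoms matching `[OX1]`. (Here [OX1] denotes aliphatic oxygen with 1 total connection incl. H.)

1

The query [OX1] means: aliphatic oxygen with one total connection — typically a carbonyl =O or an oxide.
Check the 6 heavy atoms by environment: 3× C (X4) → no; 1× S (X2) → no; 1× C (X3) → no; 1× O (X1) → match.
That gives 1 matching atom.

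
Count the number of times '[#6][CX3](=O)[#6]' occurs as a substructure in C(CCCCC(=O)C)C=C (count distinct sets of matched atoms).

1

[#6][CX3](=O)[#6] is the SMARTS for a ketone: a carbonyl carbon (no H) flanked by two carbons.
Exactly one fragment in the molecule meets all constraints, giving 1 match.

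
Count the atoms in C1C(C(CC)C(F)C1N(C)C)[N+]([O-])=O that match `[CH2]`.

Check the 14 heavy atoms by environment: 2× C (H2) → match; 4× C (H1) → no; 3× C (H3) → no; 1× F (H0) → no; 1× N (H0) → no; 1× N (charge +1, H0) → no; 1× O (charge -1, H0) → no; 1× O (H0) → no.
That gives 2 matching atoms.

2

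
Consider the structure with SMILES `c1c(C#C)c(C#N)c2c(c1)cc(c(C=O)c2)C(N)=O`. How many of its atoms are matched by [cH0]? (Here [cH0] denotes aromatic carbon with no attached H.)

6

Check the 19 heavy atoms by environment: 6× c (aromatic, H0) → match; 4× c (aromatic, H1) → no; 3× C (H0) → no; 1× N (H0) → no; 2× C (H1) → no; 2× O (H0) → no; 1× N (H2) → no.
That gives 6 matching atoms.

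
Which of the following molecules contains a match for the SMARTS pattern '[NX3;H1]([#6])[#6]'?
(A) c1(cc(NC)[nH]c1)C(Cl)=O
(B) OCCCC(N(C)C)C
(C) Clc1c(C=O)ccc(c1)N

A

[NX3;H1]([#6])[#6] describes a trivalent nitrogen with one H, bonded to two carbons (a secondary amine).
(A) contains an N-methylamino group (-NHCH3), which satisfies every atom and bond constraint.
(B) has a dimethylamino group (-N(CH3)2) but the nitrogen has H0, not H1.
(C) has a primary amino group (-NH2) but the nitrogen has H2 and only one carbon neighbour.
So the answer is (A).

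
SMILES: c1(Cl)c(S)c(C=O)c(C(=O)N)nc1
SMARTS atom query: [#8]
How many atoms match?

The query [#8] means: #8 matches any oxygen atom.
Check the 13 heavy atoms by environment: 1× n (aromatic) → no; 5× c (aromatic) → no; 2× C → no; 2× O → match; 1× Cl → no; 1× S → no; 1× N → no.
That gives 2 matching atoms.

2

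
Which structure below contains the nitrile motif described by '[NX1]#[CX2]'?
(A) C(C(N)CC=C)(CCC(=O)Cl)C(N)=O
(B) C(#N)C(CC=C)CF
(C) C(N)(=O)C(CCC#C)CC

[NX1]#[CX2] describes a nitrogen triple-bonded to a two-connected carbon (a nitrile).
(A) has a primary amino group (-NH2) but the nitrogen is NX3 (three connections), not NX1 triple-bonded.
(B) contains a nitrile (-C#N), which satisfies every atom and bond constraint.
(C) has a primary amide (-C(=O)NH2) but the nitrogen is NX3, not NX1.
So the answer is (B).

B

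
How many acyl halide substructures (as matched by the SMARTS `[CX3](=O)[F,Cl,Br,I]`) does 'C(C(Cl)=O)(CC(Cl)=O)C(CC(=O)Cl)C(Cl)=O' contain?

4

[CX3](=O)[F,Cl,Br,I] is the SMARTS for an acyl halide: a carbonyl carbon bonded to a halogen.
The molecule carries 4 separate instances of an acyl chloride (-C(=O)Cl) meeting every constraint; each maps to a distinct set of atoms, giving 4 matches.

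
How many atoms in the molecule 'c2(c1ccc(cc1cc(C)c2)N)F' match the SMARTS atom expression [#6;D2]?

5

The query [#6;D2] means: any carbon bonded to exactly two heavy atoms.
Check the 13 heavy atoms by environment: 5× c (aromatic, D3) → no; 5× c (aromatic, D2) → match; 1× F (D1) → no; 1× N (D1) → no; 1× C (D1) → no.
That gives 5 matching atoms.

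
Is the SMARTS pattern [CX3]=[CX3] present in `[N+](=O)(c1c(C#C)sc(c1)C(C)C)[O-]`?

No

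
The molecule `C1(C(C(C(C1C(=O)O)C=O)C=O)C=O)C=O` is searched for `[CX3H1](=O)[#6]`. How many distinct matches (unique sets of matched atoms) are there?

4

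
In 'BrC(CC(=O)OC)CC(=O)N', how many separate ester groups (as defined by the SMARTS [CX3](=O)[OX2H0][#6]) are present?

1

[CX3](=O)[OX2H0][#6] is the SMARTS for an ester: a carbonyl carbon bonded to an oxygen that is itself bonded to carbon (no H on that O).
Exactly one fragment in the molecule meets all constraints, giving 1 match.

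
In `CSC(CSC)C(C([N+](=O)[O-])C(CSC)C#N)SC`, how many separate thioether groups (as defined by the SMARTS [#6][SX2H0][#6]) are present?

[#6][SX2H0][#6] is the SMARTS for a thioether: an aliphatic sulfur bridging two carbons with no H on the sulfur.
The molecule carries 4 separate instances of a methylthio ether (-SCH3) meeting every constraint; each maps to a distinct set of atoms, giving 4 matches.

4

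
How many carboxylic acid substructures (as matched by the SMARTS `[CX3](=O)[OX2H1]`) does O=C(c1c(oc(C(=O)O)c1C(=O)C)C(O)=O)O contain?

3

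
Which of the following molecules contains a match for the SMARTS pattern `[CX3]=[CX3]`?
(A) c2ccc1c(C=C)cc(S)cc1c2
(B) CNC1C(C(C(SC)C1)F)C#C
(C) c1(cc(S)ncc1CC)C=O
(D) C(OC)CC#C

[CX3]=[CX3] describes a non-aromatic C=C double bond between two sp2 carbons (an alkene).
(A) contains a vinyl group (-CH=CH2), which satisfies every atom and bond constraint.
(B) has an ethynyl group (-C#CH) but the C-C bond is a triple bond, not a double bond.
(C) has an ethyl group (-CH2CH3) but its C-C bond is a single bond between CX4 carbons, not CX3=CX3.
(D) has an ethynyl group (-C#CH) but the C-C bond is a triple bond, not a double bond.
So the answer is (A).

A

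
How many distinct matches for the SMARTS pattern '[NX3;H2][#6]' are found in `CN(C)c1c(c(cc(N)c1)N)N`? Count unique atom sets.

[NX3;H2][#6] is the SMARTS for a primary amine: a trivalent nitrogen with two H attached to carbon.
The molecule carries 3 separate instances of a primary amino group (-NH2) meeting every constraint; each maps to a distinct set of atoms, giving 3 matches.

3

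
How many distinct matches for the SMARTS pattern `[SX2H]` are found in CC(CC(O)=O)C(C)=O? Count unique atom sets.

[SX2H] is the SMARTS for a thiol: an aliphatic sulfur with two connections, one being H.
No fragment in the molecule satisfies every constraint, giving 0 matches.

0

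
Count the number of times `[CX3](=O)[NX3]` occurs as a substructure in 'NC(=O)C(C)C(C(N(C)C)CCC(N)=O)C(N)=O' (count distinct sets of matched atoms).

3

[CX3](=O)[NX3] is the SMARTS for an amide: a carbonyl carbon bonded to a trivalent nitrogen.
The molecule carries 3 separate instances of a primary amide (-C(=O)NH2) meeting every constraint; each maps to a distinct set of atoms, giving 3 matches.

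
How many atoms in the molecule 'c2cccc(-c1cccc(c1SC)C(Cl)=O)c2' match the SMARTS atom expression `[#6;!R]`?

The query [#6;!R] means: carbon not in any ring.
Check the 17 heavy atoms by environment: 12× c (aromatic, in 6-ring) → no; 1× S (acyclic) → no; 2× C (acyclic) → match; 1× O (acyclic) → no; 1× Cl (acyclic) → no.
That gives 2 matching atoms.

2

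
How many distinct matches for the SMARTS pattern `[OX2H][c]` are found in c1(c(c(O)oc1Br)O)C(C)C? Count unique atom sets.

2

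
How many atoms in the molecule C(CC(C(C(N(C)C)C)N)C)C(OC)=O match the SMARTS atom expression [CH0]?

The query [CH0] means: aliphatic carbon with no attached hydrogen.
Check the 15 heavy atoms by environment: 5× C (H3) → no; 3× C (H1) → no; 2× C (H2) → no; 1× N (H2) → no; 1× C (H0) → match; 2× O (H0) → no; 1× N (H0) → no.
That gives 1 matching atom.

1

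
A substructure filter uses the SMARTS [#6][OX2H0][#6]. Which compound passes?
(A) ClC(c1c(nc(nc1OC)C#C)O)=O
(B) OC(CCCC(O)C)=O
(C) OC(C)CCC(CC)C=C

A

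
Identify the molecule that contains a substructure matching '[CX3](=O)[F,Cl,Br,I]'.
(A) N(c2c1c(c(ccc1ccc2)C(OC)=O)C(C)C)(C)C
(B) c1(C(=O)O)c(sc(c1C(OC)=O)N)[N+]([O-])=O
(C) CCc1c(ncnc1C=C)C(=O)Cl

C

[CX3](=O)[F,Cl,Br,I] describes a carbonyl carbon bonded to a halogen (an acyl halide).
(A) has a methyl-ester group (-C(=O)OCH3) but the carbonyl is bonded to -O-C, not to a halogen.
(B) has a methyl-ester group (-C(=O)OCH3) but the carbonyl is bonded to -O-C, not to a halogen.
(C) contains an acyl chloride (-C(=O)Cl), which satisfies every atom and bond constraint.
So the answer is (C).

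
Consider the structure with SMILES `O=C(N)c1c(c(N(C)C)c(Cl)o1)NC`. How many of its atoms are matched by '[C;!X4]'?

1

Check the 14 heavy atoms by environment: 1× o (aromatic, X2) → no; 4× c (aromatic, X3) → no; 1× Cl (X1) → no; 1× C (X3) → match; 1× O (X1) → no; 3× N (X3) → no; 3× C (X4) → no.
That gives 1 matching atom.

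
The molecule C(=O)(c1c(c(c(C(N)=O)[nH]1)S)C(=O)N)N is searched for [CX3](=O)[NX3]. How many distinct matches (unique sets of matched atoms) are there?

[CX3](=O)[NX3] is the SMARTS for an amide: a carbonyl carbon bonded to a trivalent nitrogen.
The molecule carries 3 separate instances of a primary amide (-C(=O)NH2) meeting every constraint; each maps to a distinct set of atoms, giving 3 matches.

3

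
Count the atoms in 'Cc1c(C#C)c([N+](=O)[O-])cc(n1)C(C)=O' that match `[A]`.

9

Check the 15 heavy atoms by environment: 1× n (aromatic) → no; 5× c (aromatic) → no; 5× C → match; 2× O → match; 1× N (charge +1) → match; 1× O (charge -1) → match.
Summing the matching environments: 5 + 2 + 1 + 1 = 9 matching atoms.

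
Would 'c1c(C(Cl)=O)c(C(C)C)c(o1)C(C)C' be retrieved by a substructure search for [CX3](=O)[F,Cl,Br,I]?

Yes

The pattern [CX3](=O)[F,Cl,Br,I] describes a carbonyl carbon bonded to a halogen — an acyl halide.
The molecule carries an acyl chloride (-C(=O)Cl), whose atoms satisfy every constraint of the query, so the pattern matches.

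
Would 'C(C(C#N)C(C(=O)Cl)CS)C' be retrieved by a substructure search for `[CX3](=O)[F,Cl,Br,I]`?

Yes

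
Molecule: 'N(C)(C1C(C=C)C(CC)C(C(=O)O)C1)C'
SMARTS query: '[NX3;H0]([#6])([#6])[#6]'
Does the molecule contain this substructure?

Yes

The pattern [NX3;H0]([#6])([#6])[#6] describes a trivalent nitrogen with no H, bonded to three carbons — a tertiary amine.
The molecule carries a dimethylamino group (-N(CH3)2), whose atoms satisfy every constraint of the query, so the pattern matches.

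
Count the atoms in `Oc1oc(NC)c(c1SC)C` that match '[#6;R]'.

4

The query [#6;R] means: carbon that is part of a ring.
Check the 11 heavy atoms by environment: 1× o (aromatic, in 5-ring) → no; 4× c (aromatic, in 5-ring) → match; 1× S (acyclic) → no; 3× C (acyclic) → no; 1× O (acyclic) → no; 1× N (acyclic) → no.
That gives 4 matching atoms.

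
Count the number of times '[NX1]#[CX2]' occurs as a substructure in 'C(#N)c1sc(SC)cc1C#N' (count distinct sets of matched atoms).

2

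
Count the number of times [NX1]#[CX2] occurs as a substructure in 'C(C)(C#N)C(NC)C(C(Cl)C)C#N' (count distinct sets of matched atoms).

2

[NX1]#[CX2] is the SMARTS for a nitrile: a nitrogen triple-bonded to a two-connected carbon.
The molecule carries 2 separate instances of a nitrile (-C#N) meeting every constraint; each maps to a distinct set of atoms, giving 2 matches.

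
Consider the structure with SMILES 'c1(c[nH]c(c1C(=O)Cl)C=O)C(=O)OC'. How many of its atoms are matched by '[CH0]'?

2

Check the 14 heavy atoms by environment: 1× n (aromatic, H1) → no; 1× c (aromatic, H1) → no; 3× c (aromatic, H0) → no; 1× C (H1) → no; 4× O (H0) → no; 2× C (H0) → match; 1× Cl (H0) → no; 1× C (H3) → no.
That gives 2 matching atoms.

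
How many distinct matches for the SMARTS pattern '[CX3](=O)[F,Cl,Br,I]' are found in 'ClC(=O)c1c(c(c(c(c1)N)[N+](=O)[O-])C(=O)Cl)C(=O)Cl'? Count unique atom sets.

[CX3](=O)[F,Cl,Br,I] is the SMARTS for an acyl halide: a carbonyl carbon bonded to a halogen.
The molecule carries 3 separate instances of an acyl chloride (-C(=O)Cl) meeting every constraint; each maps to a distinct set of atoms, giving 3 matches.

3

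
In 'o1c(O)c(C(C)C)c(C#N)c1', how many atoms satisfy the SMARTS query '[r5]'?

5

The query [r5] means: r5 matches atoms in a five-membered ring.
Check the 11 heavy atoms by environment: 1× o (aromatic, in 5-ring) → match; 4× c (aromatic, in 5-ring) → match; 4× C (acyclic) → no; 1× O (acyclic) → no; 1× N (acyclic) → no.
Summing the matching environments: 1 + 4 = 5 matching atoms.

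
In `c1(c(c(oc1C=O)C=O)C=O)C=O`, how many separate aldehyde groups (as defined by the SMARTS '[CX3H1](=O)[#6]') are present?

[CX3H1](=O)[#6] is the SMARTS for an aldehyde: an sp2 carbon with one H, double-bonded to O and single-bonded to carbon.
The molecule carries 4 separate instances of an aldehyde (-CHO) meeting every constraint; each maps to a distinct set of atoms, giving 4 matches.

4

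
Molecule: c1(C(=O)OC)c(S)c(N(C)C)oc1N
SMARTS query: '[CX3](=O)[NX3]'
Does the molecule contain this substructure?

No

The pattern [CX3](=O)[NX3] describes a carbonyl carbon bonded to a trivalent nitrogen — an amide.
The closest candidate here is a methyl-ester group (-C(=O)OCH3), but the carbonyl is bonded to O, not to an NX3 nitrogen. No other fragment satisfies the full query, so there is no match.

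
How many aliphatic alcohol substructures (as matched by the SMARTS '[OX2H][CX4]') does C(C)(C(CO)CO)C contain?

2

[OX2H][CX4] is the SMARTS for an aliphatic alcohol: a hydroxyl oxygen bound to an sp3 (X4) carbon.
The molecule carries 2 separate instances of a hydroxyl group (-OH) meeting every constraint; each maps to a distinct set of atoms, giving 2 matches.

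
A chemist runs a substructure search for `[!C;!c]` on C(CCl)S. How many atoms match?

2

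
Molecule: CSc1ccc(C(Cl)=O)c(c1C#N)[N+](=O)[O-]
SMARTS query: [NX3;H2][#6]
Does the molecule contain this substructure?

No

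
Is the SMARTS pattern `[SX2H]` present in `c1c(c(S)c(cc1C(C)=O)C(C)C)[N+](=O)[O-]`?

The pattern [SX2H] describes an aliphatic sulfur with two connections, one being H — a thiol.
The molecule carries a thiol (-SH), whose atoms satisfy every constraint of the query, so the pattern matches.

Yes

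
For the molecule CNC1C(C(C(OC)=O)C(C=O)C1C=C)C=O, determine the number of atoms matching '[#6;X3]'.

The query [#6;X3] means: any carbon (aromatic or not) with three total connections.
Check the 17 heavy atoms by environment: 7× C (X4) → no; 5× C (X3) → match; 3× O (X1) → no; 1× O (X2) → no; 1× N (X3) → no.
That gives 5 matching atoms.

5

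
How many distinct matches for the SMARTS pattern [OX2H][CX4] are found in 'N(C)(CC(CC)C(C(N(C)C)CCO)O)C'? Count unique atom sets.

2

[OX2H][CX4] is the SMARTS for an aliphatic alcohol: a hydroxyl oxygen bound to an sp3 (X4) carbon.
The molecule carries 2 separate instances of a hydroxyl group (-OH) meeting every constraint; each maps to a distinct set of atoms, giving 2 matches.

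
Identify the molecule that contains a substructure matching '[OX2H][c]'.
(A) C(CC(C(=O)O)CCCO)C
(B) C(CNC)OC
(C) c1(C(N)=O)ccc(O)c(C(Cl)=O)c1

[OX2H][c] describes a hydroxyl oxygen attached to an aromatic carbon (a phenol).
(A) has a hydroxyl group (-OH) but the -OH is on an aliphatic carbon, not an aromatic c.
(B) has a methoxy ether (-OCH3) but the oxygen has H0, not H1.
(C) contains a hydroxyl group (-OH), which satisfies every atom and bond constraint.
So the answer is (C).

C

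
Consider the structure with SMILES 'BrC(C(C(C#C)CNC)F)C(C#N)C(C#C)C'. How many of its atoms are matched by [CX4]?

8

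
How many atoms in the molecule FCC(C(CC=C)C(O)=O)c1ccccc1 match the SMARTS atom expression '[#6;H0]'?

Check the 16 heavy atoms by environment: 3× C (H2) → no; 3× C (H1) → no; 1× C (H0) → match; 1× O (H0) → no; 1× O (H1) → no; 1× c (aromatic, H0) → match; 5× c (aromatic, H1) → no; 1× F (H0) → no.
Summing the matching environments: 1 + 1 = 2 matching atoms.

2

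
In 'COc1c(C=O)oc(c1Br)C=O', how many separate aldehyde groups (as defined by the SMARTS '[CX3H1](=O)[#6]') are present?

[CX3H1](=O)[#6] is the SMARTS for an aldehyde: an sp2 carbon with one H, double-bonded to O and single-bonded to carbon.
The molecule carries 2 separate instances of an aldehyde (-CHO) meeting every constraint; each maps to a distinct set of atoms, giving 2 matches.

2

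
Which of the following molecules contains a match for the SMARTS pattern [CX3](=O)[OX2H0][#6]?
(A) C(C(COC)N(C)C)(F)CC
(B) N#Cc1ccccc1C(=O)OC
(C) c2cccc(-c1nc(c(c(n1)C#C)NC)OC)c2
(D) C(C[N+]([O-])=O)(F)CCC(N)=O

[CX3](=O)[OX2H0][#6] describes a carbonyl carbon bonded to an oxygen that is itself bonded to carbon (no H on that O) (an ester).
(A) has a methoxy ether (-OCH3) but the ether oxygen is not adjacent to a C=O carbon.
(B) contains a methyl-ester group (-C(=O)OCH3), which satisfies every atom and bond constraint.
(C) has a methoxy ether (-OCH3) but the ether oxygen is not adjacent to a C=O carbon.
(D) has a primary amide (-C(=O)NH2) but the carbonyl is bonded to N, not to an O-C linkage.
So the answer is (B).

B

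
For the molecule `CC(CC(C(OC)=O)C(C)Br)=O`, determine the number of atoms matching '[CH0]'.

The query [CH0] means: aliphatic carbon with no attached hydrogen.
Check the 12 heavy atoms by environment: 3× C (H3) → no; 2× C (H1) → no; 1× C (H2) → no; 2× C (H0) → match; 3× O (H0) → no; 1× Br (H0) → no.
That gives 2 matching atoms.

2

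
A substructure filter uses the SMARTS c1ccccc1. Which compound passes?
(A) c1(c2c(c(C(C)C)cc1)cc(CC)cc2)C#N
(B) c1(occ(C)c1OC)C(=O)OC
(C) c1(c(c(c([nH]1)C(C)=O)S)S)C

c1ccccc1 describes six aromatic carbons in a ring (a benzene ring).
(A) contains the required atom environment, so the pattern matches.
(B) has a methyl group (-CH3) but no six-membered all-carbon aromatic ring is present.
(C) has a methyl group (-CH3) but no six-membered all-carbon aromatic ring is present.
So the answer is (A).

A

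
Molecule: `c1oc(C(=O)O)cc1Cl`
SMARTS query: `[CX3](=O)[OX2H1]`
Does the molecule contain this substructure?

The pattern [CX3](=O)[OX2H1] describes an sp2 carbon double-bonded to O and single-bonded to an -OH oxygen — a carboxylic acid.
The molecule carries a carboxylic acid group (-C(=O)OH), whose atoms satisfy every constraint of the query, so the pattern matches.

Yes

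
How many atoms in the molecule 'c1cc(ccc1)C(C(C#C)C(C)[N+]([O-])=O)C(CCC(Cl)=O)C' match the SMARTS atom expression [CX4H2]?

2

The query [CX4H2] means: sp3 carbon (X4) with exactly two hydrogens.
Check the 22 heavy atoms by environment: 2× C (H3, X4) → no; 4× C (H1, X4) → no; 2× C (H2, X4) → match; 1× C (H0, X2) → no; 1× C (H1, X2) → no; 1× N (charge +1, H0, X3) → no; 1× O (charge -1, H0, X1) → no; 2× O (H0, X1) → no; 1× c (aromatic, H0, X3) → no; 5× c (aromatic, H1, X3) → no; 1× C (H0, X3) → no; 1× Cl (H0, X1) → no.
That gives 2 matching atoms.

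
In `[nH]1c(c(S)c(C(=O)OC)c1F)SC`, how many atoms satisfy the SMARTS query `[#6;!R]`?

3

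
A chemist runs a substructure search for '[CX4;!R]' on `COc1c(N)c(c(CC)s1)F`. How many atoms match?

3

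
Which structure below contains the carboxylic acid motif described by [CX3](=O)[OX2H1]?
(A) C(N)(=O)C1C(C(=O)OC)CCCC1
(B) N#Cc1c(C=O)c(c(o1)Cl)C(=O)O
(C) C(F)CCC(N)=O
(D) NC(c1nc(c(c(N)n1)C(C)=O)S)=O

[CX3](=O)[OX2H1] describes an sp2 carbon double-bonded to O and single-bonded to an -OH oxygen (a carboxylic acid).
(A) has a methyl-ester group (-C(=O)OCH3) but the singly-bonded O has no H (OX2H0, not OX2H1).
(B) contains a carboxylic acid group (-C(=O)OH), which satisfies every atom and bond constraint.
(C) has a primary amide (-C(=O)NH2) but the carbonyl is bonded to N, not to an -OH oxygen.
(D) has a primary amide (-C(=O)NH2) but the carbonyl is bonded to N, not to an -OH oxygen.
So the answer is (B).

B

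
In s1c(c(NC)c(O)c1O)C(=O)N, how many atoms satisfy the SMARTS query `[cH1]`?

0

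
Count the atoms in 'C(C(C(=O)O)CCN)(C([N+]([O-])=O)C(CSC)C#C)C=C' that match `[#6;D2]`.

5

Check the 20 heavy atoms by environment: 5× C (D2) → match; 5× C (D3) → no; 1× S (D2) → no; 3× C (D1) → no; 1× N (charge +1, D3) → no; 1× O (charge -1, D1) → no; 3× O (D1) → no; 1× N (D1) → no.
That gives 5 matching atoms.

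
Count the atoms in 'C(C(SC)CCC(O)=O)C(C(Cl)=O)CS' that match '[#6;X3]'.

2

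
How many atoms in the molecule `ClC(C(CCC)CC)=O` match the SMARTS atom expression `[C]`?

7

The query [C] means: uppercase C matches aliphatic (non-aromatic) carbon only.
Check the 9 heavy atoms by environment: 7× C → match; 1× O → no; 1× Cl → no.
That gives 7 matching atoms.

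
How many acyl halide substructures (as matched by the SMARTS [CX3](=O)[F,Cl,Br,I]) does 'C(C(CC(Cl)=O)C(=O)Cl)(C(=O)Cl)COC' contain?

3

[CX3](=O)[F,Cl,Br,I] is the SMARTS for an acyl halide: a carbonyl carbon bonded to a halogen.
The molecule carries 3 separate instances of an acyl chloride (-C(=O)Cl) meeting every constraint; each maps to a distinct set of atoms, giving 3 matches.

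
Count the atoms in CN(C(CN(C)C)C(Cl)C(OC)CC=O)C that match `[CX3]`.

1

Check the 16 heavy atoms by environment: 10× C (X4) → no; 1× Cl (X1) → no; 2× N (X3) → no; 1× O (X2) → no; 1× C (X3) → match; 1× O (X1) → no.
That gives 1 matching atom.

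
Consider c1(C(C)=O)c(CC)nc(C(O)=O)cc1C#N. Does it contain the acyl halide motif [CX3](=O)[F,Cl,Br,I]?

The pattern [CX3](=O)[F,Cl,Br,I] describes a carbonyl carbon bonded to a halogen — an acyl halide.
The closest candidate here is a carboxylic acid group (-C(=O)OH), but the carbonyl is bonded to -OH, not to a halogen. No other fragment satisfies the full query, so there is no match.

No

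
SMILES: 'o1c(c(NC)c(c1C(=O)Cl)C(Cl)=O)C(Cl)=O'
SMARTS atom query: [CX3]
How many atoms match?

3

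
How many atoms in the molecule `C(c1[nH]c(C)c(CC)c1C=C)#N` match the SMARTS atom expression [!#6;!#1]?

2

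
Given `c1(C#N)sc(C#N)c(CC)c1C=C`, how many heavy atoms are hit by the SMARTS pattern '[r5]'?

5

The query [r5] means: r5 matches atoms in a five-membered ring.
Check the 13 heavy atoms by environment: 1× s (aromatic, in 5-ring) → match; 4× c (aromatic, in 5-ring) → match; 6× C (acyclic) → no; 2× N (acyclic) → no.
Summing the matching environments: 1 + 4 = 5 matching atoms.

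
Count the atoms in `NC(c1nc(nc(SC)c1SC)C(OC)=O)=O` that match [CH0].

The query [CH0] means: aliphatic carbon with no attached hydrogen.
Check the 17 heavy atoms by environment: 2× n (aromatic, H0) → no; 4× c (aromatic, H0) → no; 2× S (H0) → no; 3× C (H3) → no; 2× C (H0) → match; 3× O (H0) → no; 1× N (H2) → no.
That gives 2 matching atoms.

2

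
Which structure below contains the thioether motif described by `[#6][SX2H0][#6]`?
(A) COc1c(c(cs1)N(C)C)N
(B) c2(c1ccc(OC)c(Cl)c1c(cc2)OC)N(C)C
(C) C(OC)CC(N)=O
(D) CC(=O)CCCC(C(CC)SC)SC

D

[#6][SX2H0][#6] describes an aliphatic sulfur bridging two carbons with no H on the sulfur (a thioether).
(A) has a methoxy ether (-OCH3) but the bridging atom is O, not S.
(B) has a methoxy ether (-OCH3) but the bridging atom is O, not S.
(C) has a methoxy ether (-OCH3) but the bridging atom is O, not S.
(D) contains a methylthio ether (-SCH3), which satisfies every atom and bond constraint.
So the answer is (D).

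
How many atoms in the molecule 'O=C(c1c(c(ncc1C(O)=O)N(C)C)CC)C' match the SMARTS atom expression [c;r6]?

5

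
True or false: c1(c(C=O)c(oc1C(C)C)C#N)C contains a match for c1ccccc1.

False

The pattern c1ccccc1 describes six aromatic carbons in a ring — a benzene ring.
The closest candidate here is a methyl group (-CH3), but no six-membered all-carbon aromatic ring is present. No other fragment satisfies the full query, so there is no match.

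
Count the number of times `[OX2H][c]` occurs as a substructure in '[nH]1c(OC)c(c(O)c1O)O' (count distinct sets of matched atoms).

[OX2H][c] is the SMARTS for a phenol: a hydroxyl oxygen attached to an aromatic carbon.
The molecule carries 3 separate instances of a hydroxyl group (-OH) meeting every constraint; each maps to a distinct set of atoms, giving 3 matches.

3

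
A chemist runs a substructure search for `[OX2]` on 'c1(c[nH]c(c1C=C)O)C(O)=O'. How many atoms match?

The query [OX2] means: aliphatic oxygen with two total connections — ether, hydroxyl, or ester single-bond O.
Check the 11 heavy atoms by environment: 1× n (aromatic, X3) → no; 4× c (aromatic, X3) → no; 3× C (X3) → no; 2× O (X2) → match; 1× O (X1) → no.
That gives 2 matching atoms.

2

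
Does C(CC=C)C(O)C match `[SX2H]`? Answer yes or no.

No

The pattern [SX2H] describes an aliphatic sulfur with two connections, one being H — a thiol.
The closest candidate here is a hydroxyl group (-OH), but it is an -OH, not an -SH. No other fragment satisfies the full query, so there is no match.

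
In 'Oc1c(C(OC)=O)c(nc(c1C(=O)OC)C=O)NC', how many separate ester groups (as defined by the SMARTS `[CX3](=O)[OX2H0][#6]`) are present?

2

[CX3](=O)[OX2H0][#6] is the SMARTS for an ester: a carbonyl carbon bonded to an oxygen that is itself bonded to carbon (no H on that O).
The molecule carries 2 separate instances of a methyl-ester group (-C(=O)OCH3) meeting every constraint; each maps to a distinct set of atoms, giving 2 matches.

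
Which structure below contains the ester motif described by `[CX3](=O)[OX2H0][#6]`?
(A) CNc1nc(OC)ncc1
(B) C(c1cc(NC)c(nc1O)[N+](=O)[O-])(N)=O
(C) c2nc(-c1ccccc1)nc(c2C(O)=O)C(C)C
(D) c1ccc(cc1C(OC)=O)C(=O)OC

[CX3](=O)[OX2H0][#6] describes a carbonyl carbon bonded to an oxygen that is itself bonded to carbon (no H on that O) (an ester).
(A) has a methoxy ether (-OCH3) but the ether oxygen is not adjacent to a C=O carbon.
(B) has a primary amide (-C(=O)NH2) but the carbonyl is bonded to N, not to an O-C linkage.
(C) has a carboxylic acid group (-C(=O)OH) but the singly-bonded O carries H (OX2H1, not H0).
(D) contains a methyl-ester group (-C(=O)OCH3), which satisfies every atom and bond constraint.
So the answer is (D).

D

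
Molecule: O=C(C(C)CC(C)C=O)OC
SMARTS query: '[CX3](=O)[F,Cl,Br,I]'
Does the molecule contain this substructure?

No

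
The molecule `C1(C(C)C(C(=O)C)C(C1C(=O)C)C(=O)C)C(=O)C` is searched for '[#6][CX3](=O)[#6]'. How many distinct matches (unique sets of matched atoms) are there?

4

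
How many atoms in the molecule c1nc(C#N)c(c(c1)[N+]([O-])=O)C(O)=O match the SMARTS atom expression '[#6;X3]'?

The query [#6;X3] means: any carbon (aromatic or not) with three total connections.
Check the 14 heavy atoms by environment: 1× n (aromatic, X2) → no; 5× c (aromatic, X3) → match; 1× N (charge +1, X3) → no; 1× O (charge -1, X1) → no; 2× O (X1) → no; 1× C (X2) → no; 1× N (X1) → no; 1× C (X3) → match; 1× O (X2) → no.
Summing the matching environments: 5 + 1 = 6 matching atoms.

6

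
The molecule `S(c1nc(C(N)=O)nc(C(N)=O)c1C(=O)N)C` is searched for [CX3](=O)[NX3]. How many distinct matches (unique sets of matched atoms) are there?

3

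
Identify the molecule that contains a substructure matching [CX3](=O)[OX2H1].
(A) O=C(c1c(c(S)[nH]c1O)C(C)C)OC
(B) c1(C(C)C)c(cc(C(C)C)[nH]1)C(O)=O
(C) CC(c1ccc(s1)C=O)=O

B

[CX3](=O)[OX2H1] describes an sp2 carbon double-bonded to O and single-bonded to an -OH oxygen (a carboxylic acid).
(A) has a methyl-ester group (-C(=O)OCH3) but the singly-bonded O has no H (OX2H0, not OX2H1).
(B) contains a carboxylic acid group (-C(=O)OH), which satisfies every atom and bond constraint.
(C) has an aldehyde (-CHO) but there is no singly-bonded oxygen on the carbonyl carbon.
So the answer is (B).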